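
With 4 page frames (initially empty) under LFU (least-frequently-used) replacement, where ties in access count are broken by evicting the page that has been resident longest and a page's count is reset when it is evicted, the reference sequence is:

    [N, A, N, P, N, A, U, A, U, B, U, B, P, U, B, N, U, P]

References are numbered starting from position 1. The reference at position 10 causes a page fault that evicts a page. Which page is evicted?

pos 1: N → fault, frames {N}
pos 2: A → fault, frames {N,A}
pos 3: N → hit
pos 4: P → fault, frames {N,A,P}
pos 5: N → hit
pos 6: A → hit
pos 7: U → fault, frames {N,A,P,U}
pos 8: A → hit
pos 9: U → hit
pos 10: B → fault, evict P, frames {N,A,U,B}
At position 10, page P is evicted.

P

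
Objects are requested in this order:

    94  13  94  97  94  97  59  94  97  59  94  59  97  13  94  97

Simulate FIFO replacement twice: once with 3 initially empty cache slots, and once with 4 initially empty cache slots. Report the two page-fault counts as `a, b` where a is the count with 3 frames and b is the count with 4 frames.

3 frames: F F . F . . F F . . . . . F . F → 7 faults.
4 frames: F F . F . . F . . . . . . . . . → 4 faults.
4 < 7: adding a frame reduced faults, as is typical.

7, 4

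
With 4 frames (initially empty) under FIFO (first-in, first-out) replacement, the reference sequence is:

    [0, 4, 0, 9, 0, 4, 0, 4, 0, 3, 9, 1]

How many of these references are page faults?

5

0 → miss, frames [0]
4 → miss, frames [0, 4]
0 → hit
9 → miss, frames [0, 4, 9]
0 → hit
4 → hit
0 → hit
4 → hit
0 → hit
3 → miss, frames [0, 4, 9, 3]
9 → hit
1 → miss, evict 0, frames [4, 9, 3, 1]
Page faults: 5.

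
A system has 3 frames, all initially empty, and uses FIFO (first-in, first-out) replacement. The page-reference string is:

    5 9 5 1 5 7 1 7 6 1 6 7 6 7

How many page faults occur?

5

5 -> miss, frames [5]
9 -> miss, frames [5, 9]
5 -> hit
1 -> miss, frames [5, 9, 1]
5 -> hit
7 -> miss, evict 5, frames [9, 1, 7]
1 -> hit
7 -> hit
6 -> miss, evict 9, frames [1, 7, 6]
1 -> hit
6 -> hit
7 -> hit
6 -> hit
7 -> hit
Page faults: 5.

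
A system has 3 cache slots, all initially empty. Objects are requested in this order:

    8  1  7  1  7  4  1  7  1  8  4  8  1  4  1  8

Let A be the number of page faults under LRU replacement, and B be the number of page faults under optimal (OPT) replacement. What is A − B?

1

Under LRU: F F F . . F . . . F F . . . . . → 6 faults.
Under OPT: F F F . . F . . . F . . . . . . → 5 faults.
A − B = 6 − 5 = 1.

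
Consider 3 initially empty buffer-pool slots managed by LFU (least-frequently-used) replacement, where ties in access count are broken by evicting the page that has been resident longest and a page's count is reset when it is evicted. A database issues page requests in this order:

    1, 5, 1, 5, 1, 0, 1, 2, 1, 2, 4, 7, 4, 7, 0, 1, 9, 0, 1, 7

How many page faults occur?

12

1 → fault, frames {1}
5 → fault, frames {1,5}
1 → hit
5 → hit
1 → hit
0 → fault, frames {1,5,0}
1 → hit
2 → fault, evict 0, frames {1,5,2}
1 → hit
2 → hit
4 → fault, evict 5, frames {1,2,4}
7 → fault, evict 4, frames {1,2,7}
4 → fault, evict 7, frames {1,2,4}
7 → fault, evict 4, frames {1,2,7}
0 → fault, evict 7, frames {1,2,0}
1 → hit
9 → fault, evict 0, frames {1,2,9}
0 → fault, evict 9, frames {1,2,0}
1 → hit
7 → fault, evict 0, frames {1,2,7}
Page faults: 12.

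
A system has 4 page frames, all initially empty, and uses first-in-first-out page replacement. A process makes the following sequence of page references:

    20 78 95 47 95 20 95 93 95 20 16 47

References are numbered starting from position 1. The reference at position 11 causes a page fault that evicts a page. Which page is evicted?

95

pos 1: 20: miss, frames [20]
pos 2: 78: miss, frames [20, 78]
pos 3: 95: miss, frames [20, 78, 95]
pos 4: 47: miss, frames [20, 78, 95, 47]
pos 5: 95: hit
pos 6: 20: hit
pos 7: 95: hit
pos 8: 93: miss, evict 20, frames [78, 95, 47, 93]
pos 9: 95: hit
pos 10: 20: miss, evict 78, frames [95, 47, 93, 20]
pos 11: 16: miss, evict 95, frames [47, 93, 20, 16]
At position 11, page 95 is evicted.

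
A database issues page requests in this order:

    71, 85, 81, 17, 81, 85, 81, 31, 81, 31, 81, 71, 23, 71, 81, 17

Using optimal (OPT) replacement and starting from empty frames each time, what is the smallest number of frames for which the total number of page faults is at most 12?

2

f=1: 16 faults
f=2: 10 faults
f=3: 8 faults
f=4: 6 faults
f=5: 6 faults
f=6: 6 faults
Smallest f with faults ≤ 12 is 2.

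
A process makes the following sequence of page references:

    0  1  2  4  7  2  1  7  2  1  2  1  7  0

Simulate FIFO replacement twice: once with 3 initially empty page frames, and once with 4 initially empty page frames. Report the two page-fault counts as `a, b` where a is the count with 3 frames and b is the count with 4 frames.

8, 6

3 frames: F F F F F . F . F . . . . F → 8 faults.
4 frames: F F F F F . . . . . . . . F → 6 faults.
6 < 8: adding a frame reduced faults, as is typical.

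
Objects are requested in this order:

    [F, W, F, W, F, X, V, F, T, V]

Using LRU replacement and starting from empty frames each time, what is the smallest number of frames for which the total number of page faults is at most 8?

f=1: 10 faults
f=2: 7 faults
f=3: 5 faults
f=4: 5 faults
f=5: 5 faults
Smallest f with faults ≤ 8 is 2.

2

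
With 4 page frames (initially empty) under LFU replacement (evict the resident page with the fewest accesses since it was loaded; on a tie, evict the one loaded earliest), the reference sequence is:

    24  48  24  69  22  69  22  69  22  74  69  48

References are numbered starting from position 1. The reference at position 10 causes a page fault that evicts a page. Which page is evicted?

48

pos 1: 24 -> fault, frames (24)
pos 2: 48 -> fault, frames (24 48)
pos 3: 24 -> hit
pos 4: 69 -> fault, frames (24 48 69)
pos 5: 22 -> fault, frames (24 48 69 22)
pos 6: 69 -> hit
pos 7: 22 -> hit
pos 8: 69 -> hit
pos 9: 22 -> hit
pos 10: 74 -> fault, evict 48, frames (24 69 22 74)
At position 10, page 48 is evicted.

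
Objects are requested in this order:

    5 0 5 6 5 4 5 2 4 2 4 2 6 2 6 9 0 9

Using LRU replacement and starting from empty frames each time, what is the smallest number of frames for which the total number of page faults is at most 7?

4

f=1: 18 faults
f=2: 9 faults
f=3: 8 faults
f=4: 7 faults
f=5: 7 faults
f=6: 6 faults
Smallest f with faults ≤ 7 is 4.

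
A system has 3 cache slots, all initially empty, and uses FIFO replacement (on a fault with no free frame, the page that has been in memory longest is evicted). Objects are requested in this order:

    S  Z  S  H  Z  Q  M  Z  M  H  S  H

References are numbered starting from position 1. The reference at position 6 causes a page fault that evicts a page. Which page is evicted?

pos 1: S: miss, frames (S)
pos 2: Z: miss, frames (S Z)
pos 3: S: hit
pos 4: H: miss, frames (S Z H)
pos 5: Z: hit
pos 6: Q: miss, evict S, frames (Z H Q)
At position 6, page S is evicted.

S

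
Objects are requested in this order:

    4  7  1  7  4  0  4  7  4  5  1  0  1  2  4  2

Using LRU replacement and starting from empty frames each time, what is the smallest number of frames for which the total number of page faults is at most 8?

f=1: 16 faults
f=2: 11 faults
f=3: 9 faults
f=4: 9 faults
f=5: 6 faults
f=6: 6 faults
Smallest f with faults ≤ 8 is 5.

5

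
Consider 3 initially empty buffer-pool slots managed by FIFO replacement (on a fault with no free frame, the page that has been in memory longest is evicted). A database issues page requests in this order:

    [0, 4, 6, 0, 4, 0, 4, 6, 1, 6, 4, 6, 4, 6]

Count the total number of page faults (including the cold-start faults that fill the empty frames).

0 -> miss, frames {0}
4 -> miss, frames {0,4}
6 -> miss, frames {0,4,6}
0 -> hit
4 -> hit
0 -> hit
4 -> hit
6 -> hit
1 -> miss, evict 0, frames {4,6,1}
6 -> hit
4 -> hit
6 -> hit
4 -> hit
6 -> hit
Page faults: 4.

4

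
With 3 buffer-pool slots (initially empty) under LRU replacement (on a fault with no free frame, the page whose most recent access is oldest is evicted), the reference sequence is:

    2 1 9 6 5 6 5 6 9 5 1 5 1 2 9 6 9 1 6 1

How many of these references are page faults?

10

2: miss, frames [2]
1: miss, frames [2, 1]
9: miss, frames [2, 1, 9]
6: miss, evict 2, frames [1, 9, 6]
5: miss, evict 1, frames [9, 6, 5]
6: hit
5: hit
6: hit
9: hit
5: hit
1: miss, evict 6, frames [9, 5, 1]
5: hit
1: hit
2: miss, evict 9, frames [5, 1, 2]
9: miss, evict 5, frames [1, 2, 9]
6: miss, evict 1, frames [2, 9, 6]
9: hit
1: miss, evict 2, frames [6, 9, 1]
6: hit
1: hit
Page faults: 10.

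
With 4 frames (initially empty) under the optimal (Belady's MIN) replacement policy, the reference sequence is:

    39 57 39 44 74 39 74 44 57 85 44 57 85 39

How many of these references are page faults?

5

39 → miss, frames (39)
57 → miss, frames (39 57)
39 → hit
44 → miss, frames (39 57 44)
74 → miss, frames (39 57 44 74)
39 → hit
74 → hit
44 → hit
57 → hit
85 → miss, evict 74, frames (39 57 44 85)
44 → hit
57 → hit
85 → hit
39 → hit
Page faults: 5.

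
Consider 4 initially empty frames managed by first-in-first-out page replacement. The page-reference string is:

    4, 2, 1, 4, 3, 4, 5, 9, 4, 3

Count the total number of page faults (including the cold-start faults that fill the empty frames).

4: fault, frames [4]
2: fault, frames [4, 2]
1: fault, frames [4, 2, 1]
4: hit
3: fault, frames [4, 2, 1, 3]
4: hit
5: fault, evict 4, frames [2, 1, 3, 5]
9: fault, evict 2, frames [1, 3, 5, 9]
4: fault, evict 1, frames [3, 5, 9, 4]
3: hit
Page faults: 7.

7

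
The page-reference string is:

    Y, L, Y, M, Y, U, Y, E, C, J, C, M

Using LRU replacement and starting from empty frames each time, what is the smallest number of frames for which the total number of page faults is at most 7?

f=1: 12 faults
f=2: 8 faults
f=3: 8 faults
f=4: 8 faults
f=5: 8 faults
f=6: 7 faults
f=7: 7 faults
Smallest f with faults ≤ 7 is 6.

6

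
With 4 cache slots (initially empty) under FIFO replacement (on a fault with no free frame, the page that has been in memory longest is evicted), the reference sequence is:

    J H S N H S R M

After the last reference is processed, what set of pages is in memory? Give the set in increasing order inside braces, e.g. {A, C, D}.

{M, N, R, S}

J -> fault, frames (J)
H -> fault, frames (J H)
S -> fault, frames (J H S)
N -> fault, frames (J H S N)
H -> hit
S -> hit
R -> fault, evict J, frames (H S N R)
M -> fault, evict H, frames (S N R M)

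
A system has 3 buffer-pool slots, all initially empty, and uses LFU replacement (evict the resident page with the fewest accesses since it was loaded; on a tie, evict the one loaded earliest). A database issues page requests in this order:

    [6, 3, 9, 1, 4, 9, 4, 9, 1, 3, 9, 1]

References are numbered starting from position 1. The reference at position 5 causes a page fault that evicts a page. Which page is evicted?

pos 1: 6 -> miss, frames (6)
pos 2: 3 -> miss, frames (6 3)
pos 3: 9 -> miss, frames (6 3 9)
pos 4: 1 -> miss, evict 6, frames (3 9 1)
pos 5: 4 -> miss, evict 3, frames (9 1 4)
At position 5, page 3 is evicted.

3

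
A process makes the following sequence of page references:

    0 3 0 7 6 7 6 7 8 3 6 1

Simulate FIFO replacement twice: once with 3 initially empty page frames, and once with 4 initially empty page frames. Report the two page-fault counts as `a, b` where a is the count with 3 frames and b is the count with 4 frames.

3 frames: F F . F F . . . F F . F → 7 faults.
4 frames: F F . F F . . . F . . F → 6 faults.
6 < 7: adding a frame reduced faults, as is typical.

7, 6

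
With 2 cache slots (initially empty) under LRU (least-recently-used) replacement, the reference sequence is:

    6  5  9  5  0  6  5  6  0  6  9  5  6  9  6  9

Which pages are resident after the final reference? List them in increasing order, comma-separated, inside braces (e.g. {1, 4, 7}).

{6, 9}

6: miss, frames (6)
5: miss, frames (6 5)
9: miss, evict 6, frames (5 9)
5: hit
0: miss, evict 9, frames (5 0)
6: miss, evict 5, frames (0 6)
5: miss, evict 0, frames (6 5)
6: hit
0: miss, evict 5, frames (6 0)
6: hit
9: miss, evict 0, frames (6 9)
5: miss, evict 6, frames (9 5)
6: miss, evict 9, frames (5 6)
9: miss, evict 5, frames (6 9)
6: hit
9: hit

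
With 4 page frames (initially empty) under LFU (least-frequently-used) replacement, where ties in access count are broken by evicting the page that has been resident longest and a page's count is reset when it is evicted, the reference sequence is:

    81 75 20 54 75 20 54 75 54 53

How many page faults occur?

5

81: miss, frames {81}
75: miss, frames {81,75}
20: miss, frames {81,75,20}
54: miss, frames {81,75,20,54}
75: hit
20: hit
54: hit
75: hit
54: hit
53: miss, evict 81, frames {75,20,54,53}
Page faults: 5.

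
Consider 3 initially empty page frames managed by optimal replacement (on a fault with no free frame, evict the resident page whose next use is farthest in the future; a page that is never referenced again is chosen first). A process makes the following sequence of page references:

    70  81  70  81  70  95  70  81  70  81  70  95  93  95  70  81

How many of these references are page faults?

5

70 → fault, frames (70)
81 → fault, frames (70 81)
70 → hit
81 → hit
70 → hit
95 → fault, frames (70 81 95)
70 → hit
81 → hit
70 → hit
81 → hit
70 → hit
95 → hit
93 → fault, evict 81, frames (70 95 93)
95 → hit
70 → hit
81 → fault, evict 93, frames (70 95 81)
Page faults: 5.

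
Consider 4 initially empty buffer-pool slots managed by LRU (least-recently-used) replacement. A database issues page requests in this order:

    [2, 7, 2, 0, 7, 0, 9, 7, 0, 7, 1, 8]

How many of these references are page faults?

6

2 -> fault, frames {2}
7 -> fault, frames {2,7}
2 -> hit
0 -> fault, frames {7,2,0}
7 -> hit
0 -> hit
9 -> fault, frames {2,7,0,9}
7 -> hit
0 -> hit
7 -> hit
1 -> fault, evict 2, frames {9,0,7,1}
8 -> fault, evict 9, frames {0,7,1,8}
Page faults: 6.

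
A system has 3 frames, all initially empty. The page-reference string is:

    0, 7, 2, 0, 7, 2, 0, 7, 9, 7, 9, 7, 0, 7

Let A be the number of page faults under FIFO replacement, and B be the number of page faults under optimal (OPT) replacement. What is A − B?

Under FIFO: F F F . . . . . F . . . F F → 6 faults.
Under OPT: F F F . . . . . F . . . . . → 4 faults.
A − B = 6 − 4 = 2.

2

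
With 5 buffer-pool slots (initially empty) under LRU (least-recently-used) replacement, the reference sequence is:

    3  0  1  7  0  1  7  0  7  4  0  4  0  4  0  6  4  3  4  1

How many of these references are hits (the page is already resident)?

3 -> fault, frames [3]
0 -> fault, frames [3, 0]
1 -> fault, frames [3, 0, 1]
7 -> fault, frames [3, 0, 1, 7]
0 -> hit
1 -> hit
7 -> hit
0 -> hit
7 -> hit
4 -> fault, frames [3, 1, 0, 7, 4]
0 -> hit
4 -> hit
0 -> hit
4 -> hit
0 -> hit
6 -> fault, evict 3, frames [1, 7, 4, 0, 6]
4 -> hit
3 -> fault, evict 1, frames [7, 0, 6, 4, 3]
4 -> hit
1 -> fault, evict 7, frames [0, 6, 3, 4, 1]
Hits: 12.

12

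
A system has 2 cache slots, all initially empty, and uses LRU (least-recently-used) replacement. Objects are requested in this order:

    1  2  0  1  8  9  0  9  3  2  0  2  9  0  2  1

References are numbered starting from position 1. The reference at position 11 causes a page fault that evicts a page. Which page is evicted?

pos 1: 1 -> fault, frames [1]
pos 2: 2 -> fault, frames [1, 2]
pos 3: 0 -> fault, evict 1, frames [2, 0]
pos 4: 1 -> fault, evict 2, frames [0, 1]
pos 5: 8 -> fault, evict 0, frames [1, 8]
pos 6: 9 -> fault, evict 1, frames [8, 9]
pos 7: 0 -> fault, evict 8, frames [9, 0]
pos 8: 9 -> hit
pos 9: 3 -> fault, evict 0, frames [9, 3]
pos 10: 2 -> fault, evict 9, frames [3, 2]
pos 11: 0 -> fault, evict 3, frames [2, 0]
At position 11, page 3 is evicted.

3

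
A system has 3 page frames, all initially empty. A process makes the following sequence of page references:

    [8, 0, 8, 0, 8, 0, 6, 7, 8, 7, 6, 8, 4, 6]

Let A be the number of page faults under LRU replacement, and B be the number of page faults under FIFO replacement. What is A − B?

-1

Under LRU: F F . . . . F F F . . . F . → 6 faults.
Under FIFO: F F . . . . F F F . . . F F → 7 faults.
A − B = 6 − 7 = -1.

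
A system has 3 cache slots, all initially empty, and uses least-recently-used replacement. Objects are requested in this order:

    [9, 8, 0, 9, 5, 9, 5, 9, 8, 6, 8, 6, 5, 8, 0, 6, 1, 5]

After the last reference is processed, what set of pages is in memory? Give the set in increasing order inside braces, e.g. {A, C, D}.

9 -> fault, frames [9]
8 -> fault, frames [9, 8]
0 -> fault, frames [9, 8, 0]
9 -> hit
5 -> fault, evict 8, frames [0, 9, 5]
9 -> hit
5 -> hit
9 -> hit
8 -> fault, evict 0, frames [5, 9, 8]
6 -> fault, evict 5, frames [9, 8, 6]
8 -> hit
6 -> hit
5 -> fault, evict 9, frames [8, 6, 5]
8 -> hit
0 -> fault, evict 6, frames [5, 8, 0]
6 -> fault, evict 5, frames [8, 0, 6]
1 -> fault, evict 8, frames [0, 6, 1]
5 -> fault, evict 0, frames [6, 1, 5]

{1, 5, 6}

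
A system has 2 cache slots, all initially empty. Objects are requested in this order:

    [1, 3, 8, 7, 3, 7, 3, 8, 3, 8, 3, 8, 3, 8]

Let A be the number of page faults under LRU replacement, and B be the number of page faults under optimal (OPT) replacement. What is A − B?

Under LRU: F F F F F . . F . . . . . . → 6 faults.
Under OPT: F F F F . . . F . . . . . . → 5 faults.
A − B = 6 − 5 = 1.

1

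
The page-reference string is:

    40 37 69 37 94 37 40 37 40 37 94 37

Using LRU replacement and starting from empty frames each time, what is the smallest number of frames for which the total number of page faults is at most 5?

f=1: 12 faults
f=2: 6 faults
f=3: 5 faults
f=4: 4 faults
Smallest f with faults ≤ 5 is 3.

3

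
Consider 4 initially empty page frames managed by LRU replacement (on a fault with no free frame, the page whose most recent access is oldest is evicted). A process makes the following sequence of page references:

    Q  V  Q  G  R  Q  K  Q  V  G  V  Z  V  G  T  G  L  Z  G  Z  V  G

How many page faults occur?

12

Q → fault, frames (Q)
V → fault, frames (Q V)
Q → hit
G → fault, frames (V Q G)
R → fault, frames (V Q G R)
Q → hit
K → fault, evict V, frames (G R Q K)
Q → hit
V → fault, evict G, frames (R K Q V)
G → fault, evict R, frames (K Q V G)
V → hit
Z → fault, evict K, frames (Q G V Z)
V → hit
G → hit
T → fault, evict Q, frames (Z V G T)
G → hit
L → fault, evict Z, frames (V T G L)
Z → fault, evict V, frames (T G L Z)
G → hit
Z → hit
V → fault, evict T, frames (L G Z V)
G → hit
Page faults: 12.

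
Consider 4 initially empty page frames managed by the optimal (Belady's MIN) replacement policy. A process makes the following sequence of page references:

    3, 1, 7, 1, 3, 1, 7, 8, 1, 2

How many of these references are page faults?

5

3 -> fault, frames {3}
1 -> fault, frames {3,1}
7 -> fault, frames {3,1,7}
1 -> hit
3 -> hit
1 -> hit
7 -> hit
8 -> fault, frames {3,1,7,8}
1 -> hit
2 -> fault, evict 8, frames {3,1,7,2}
Page faults: 5.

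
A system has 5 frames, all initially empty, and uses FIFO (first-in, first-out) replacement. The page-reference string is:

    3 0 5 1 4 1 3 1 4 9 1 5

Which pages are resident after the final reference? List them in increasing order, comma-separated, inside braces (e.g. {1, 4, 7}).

{0, 1, 4, 5, 9}

3 -> miss, frames (3)
0 -> miss, frames (3 0)
5 -> miss, frames (3 0 5)
1 -> miss, frames (3 0 5 1)
4 -> miss, frames (3 0 5 1 4)
1 -> hit
3 -> hit
1 -> hit
4 -> hit
9 -> miss, evict 3, frames (0 5 1 4 9)
1 -> hit
5 -> hit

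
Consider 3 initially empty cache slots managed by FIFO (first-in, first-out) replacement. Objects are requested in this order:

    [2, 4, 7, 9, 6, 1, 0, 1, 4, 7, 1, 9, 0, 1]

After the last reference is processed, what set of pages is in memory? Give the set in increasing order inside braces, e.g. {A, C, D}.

{0, 1, 9}

2: fault, frames [2]
4: fault, frames [2, 4]
7: fault, frames [2, 4, 7]
9: fault, evict 2, frames [4, 7, 9]
6: fault, evict 4, frames [7, 9, 6]
1: fault, evict 7, frames [9, 6, 1]
0: fault, evict 9, frames [6, 1, 0]
1: hit
4: fault, evict 6, frames [1, 0, 4]
7: fault, evict 1, frames [0, 4, 7]
1: fault, evict 0, frames [4, 7, 1]
9: fault, evict 4, frames [7, 1, 9]
0: fault, evict 7, frames [1, 9, 0]
1: hit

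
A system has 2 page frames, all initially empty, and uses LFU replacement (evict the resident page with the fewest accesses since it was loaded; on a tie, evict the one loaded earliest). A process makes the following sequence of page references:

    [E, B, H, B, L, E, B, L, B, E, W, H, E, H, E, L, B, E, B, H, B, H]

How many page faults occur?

E -> fault, frames {E}
B -> fault, frames {E,B}
H -> fault, evict E, frames {B,H}
B -> hit
L -> fault, evict H, frames {B,L}
E -> fault, evict L, frames {B,E}
B -> hit
L -> fault, evict E, frames {B,L}
B -> hit
E -> fault, evict L, frames {B,E}
W -> fault, evict E, frames {B,W}
H -> fault, evict W, frames {B,H}
E -> fault, evict H, frames {B,E}
H -> fault, evict E, frames {B,H}
E -> fault, evict H, frames {B,E}
L -> fault, evict E, frames {B,L}
B -> hit
E -> fault, evict L, frames {B,E}
B -> hit
H -> fault, evict E, frames {B,H}
B -> hit
H -> hit
Page faults: 15.

15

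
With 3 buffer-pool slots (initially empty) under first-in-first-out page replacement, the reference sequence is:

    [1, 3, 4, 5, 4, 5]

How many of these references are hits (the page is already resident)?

2

1 → miss, frames [1]
3 → miss, frames [1, 3]
4 → miss, frames [1, 3, 4]
5 → miss, evict 1, frames [3, 4, 5]
4 → hit
5 → hit
Hits: 2.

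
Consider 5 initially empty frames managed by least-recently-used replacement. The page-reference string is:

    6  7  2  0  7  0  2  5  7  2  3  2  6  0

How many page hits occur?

6

6: miss, frames [6]
7: miss, frames [6, 7]
2: miss, frames [6, 7, 2]
0: miss, frames [6, 7, 2, 0]
7: hit
0: hit
2: hit
5: miss, frames [6, 7, 0, 2, 5]
7: hit
2: hit
3: miss, evict 6, frames [0, 5, 7, 2, 3]
2: hit
6: miss, evict 0, frames [5, 7, 3, 2, 6]
0: miss, evict 5, frames [7, 3, 2, 6, 0]
Hits: 6.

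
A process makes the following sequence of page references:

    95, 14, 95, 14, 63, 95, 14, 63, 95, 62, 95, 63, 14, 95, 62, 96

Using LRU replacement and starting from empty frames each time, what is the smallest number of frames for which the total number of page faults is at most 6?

4

f=1: 16 faults
f=2: 13 faults
f=3: 7 faults
f=4: 5 faults
f=5: 5 faults
Smallest f with faults ≤ 6 is 4.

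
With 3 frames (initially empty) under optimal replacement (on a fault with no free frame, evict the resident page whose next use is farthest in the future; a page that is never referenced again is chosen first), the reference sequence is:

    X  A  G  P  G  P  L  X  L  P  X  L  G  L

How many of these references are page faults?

6

X: fault, frames {X}
A: fault, frames {X,A}
G: fault, frames {X,A,G}
P: fault, evict A, frames {X,G,P}
G: hit
P: hit
L: fault, evict G, frames {X,P,L}
X: hit
L: hit
P: hit
X: hit
L: hit
G: fault, evict P, frames {X,L,G}
L: hit
Page faults: 6.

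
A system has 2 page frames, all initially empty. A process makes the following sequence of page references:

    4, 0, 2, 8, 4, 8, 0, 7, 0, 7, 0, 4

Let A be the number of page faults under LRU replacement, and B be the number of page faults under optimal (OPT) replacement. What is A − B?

Under LRU: F F F F F . F F . . . F → 8 faults.
Under OPT: F F F F . . F F . . . F → 7 faults.
A − B = 8 − 7 = 1.

1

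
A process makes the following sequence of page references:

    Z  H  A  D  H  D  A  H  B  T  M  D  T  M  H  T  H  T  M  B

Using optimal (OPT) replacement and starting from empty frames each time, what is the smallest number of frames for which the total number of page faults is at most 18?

2

f=1: 20 faults
f=2: 13 faults
f=3: 9 faults
f=4: 8 faults
f=5: 7 faults
f=6: 7 faults
f=7: 7 faults
Smallest f with faults ≤ 18 is 2.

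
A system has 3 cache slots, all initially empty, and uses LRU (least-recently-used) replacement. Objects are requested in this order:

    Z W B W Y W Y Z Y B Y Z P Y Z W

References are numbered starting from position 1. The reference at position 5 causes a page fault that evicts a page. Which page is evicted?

pos 1: Z: miss, frames [Z]
pos 2: W: miss, frames [Z, W]
pos 3: B: miss, frames [Z, W, B]
pos 4: W: hit
pos 5: Y: miss, evict Z, frames [B, W, Y]
At position 5, page Z is evicted.

Z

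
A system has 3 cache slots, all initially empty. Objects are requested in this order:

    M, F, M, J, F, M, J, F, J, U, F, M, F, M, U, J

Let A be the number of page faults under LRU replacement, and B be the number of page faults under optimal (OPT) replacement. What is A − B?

Under LRU: F F . F . . . . . F . F . . . F → 6 faults.
Under OPT: F F . F . . . . . F . . . . . F → 5 faults.
A − B = 6 − 5 = 1.

1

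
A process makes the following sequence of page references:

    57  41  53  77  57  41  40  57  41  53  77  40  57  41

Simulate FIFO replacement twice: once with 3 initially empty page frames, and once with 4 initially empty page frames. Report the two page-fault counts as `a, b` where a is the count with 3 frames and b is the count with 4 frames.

11, 12

3 frames: F F F F F F F . . F F . F F → 11 faults.
4 frames: F F F F . . F F F F F F F F → 12 faults.
12 > 11: adding a frame increased faults — Belady's anomaly.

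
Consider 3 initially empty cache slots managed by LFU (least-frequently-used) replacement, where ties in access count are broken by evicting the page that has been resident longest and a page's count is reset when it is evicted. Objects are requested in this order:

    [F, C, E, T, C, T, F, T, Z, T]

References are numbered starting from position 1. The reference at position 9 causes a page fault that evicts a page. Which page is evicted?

F

pos 1: F: fault, frames [F]
pos 2: C: fault, frames [F, C]
pos 3: E: fault, frames [F, C, E]
pos 4: T: fault, evict F, frames [C, E, T]
pos 5: C: hit
pos 6: T: hit
pos 7: F: fault, evict E, frames [C, T, F]
pos 8: T: hit
pos 9: Z: fault, evict F, frames [C, T, Z]
At position 9, page F is evicted.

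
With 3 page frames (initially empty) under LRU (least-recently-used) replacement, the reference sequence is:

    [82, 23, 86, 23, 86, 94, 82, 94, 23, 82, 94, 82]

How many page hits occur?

6

82: miss, frames [82]
23: miss, frames [82, 23]
86: miss, frames [82, 23, 86]
23: hit
86: hit
94: miss, evict 82, frames [23, 86, 94]
82: miss, evict 23, frames [86, 94, 82]
94: hit
23: miss, evict 86, frames [82, 94, 23]
82: hit
94: hit
82: hit
Hits: 6.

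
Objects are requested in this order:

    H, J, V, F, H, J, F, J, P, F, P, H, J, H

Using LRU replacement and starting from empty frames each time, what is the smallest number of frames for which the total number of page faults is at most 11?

2

f=1: 14 faults
f=2: 11 faults
f=3: 9 faults
f=4: 5 faults
f=5: 5 faults
Smallest f with faults ≤ 11 is 2.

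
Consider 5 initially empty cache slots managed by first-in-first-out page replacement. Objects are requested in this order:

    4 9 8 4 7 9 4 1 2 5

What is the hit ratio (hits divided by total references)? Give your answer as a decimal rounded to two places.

0.30

4: miss, frames [4]
9: miss, frames [4, 9]
8: miss, frames [4, 9, 8]
4: hit
7: miss, frames [4, 9, 8, 7]
9: hit
4: hit
1: miss, frames [4, 9, 8, 7, 1]
2: miss, evict 4, frames [9, 8, 7, 1, 2]
5: miss, evict 9, frames [8, 7, 1, 2, 5]
Hits: 3 of 10 references → 3/10 = 0.3000.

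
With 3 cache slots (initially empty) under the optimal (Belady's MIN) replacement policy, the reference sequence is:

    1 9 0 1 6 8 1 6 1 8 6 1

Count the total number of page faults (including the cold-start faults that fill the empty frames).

1 -> miss, frames {1}
9 -> miss, frames {1,9}
0 -> miss, frames {1,9,0}
1 -> hit
6 -> miss, evict 0, frames {1,9,6}
8 -> miss, evict 9, frames {1,6,8}
1 -> hit
6 -> hit
1 -> hit
8 -> hit
6 -> hit
1 -> hit
Page faults: 5.

5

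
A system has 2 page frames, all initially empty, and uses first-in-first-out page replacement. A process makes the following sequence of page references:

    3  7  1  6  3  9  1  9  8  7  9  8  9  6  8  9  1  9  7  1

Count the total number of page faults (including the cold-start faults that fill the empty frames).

15

3 → fault, frames (3)
7 → fault, frames (3 7)
1 → fault, evict 3, frames (7 1)
6 → fault, evict 7, frames (1 6)
3 → fault, evict 1, frames (6 3)
9 → fault, evict 6, frames (3 9)
1 → fault, evict 3, frames (9 1)
9 → hit
8 → fault, evict 9, frames (1 8)
7 → fault, evict 1, frames (8 7)
9 → fault, evict 8, frames (7 9)
8 → fault, evict 7, frames (9 8)
9 → hit
6 → fault, evict 9, frames (8 6)
8 → hit
9 → fault, evict 8, frames (6 9)
1 → fault, evict 6, frames (9 1)
9 → hit
7 → fault, evict 9, frames (1 7)
1 → hit
Page faults: 15.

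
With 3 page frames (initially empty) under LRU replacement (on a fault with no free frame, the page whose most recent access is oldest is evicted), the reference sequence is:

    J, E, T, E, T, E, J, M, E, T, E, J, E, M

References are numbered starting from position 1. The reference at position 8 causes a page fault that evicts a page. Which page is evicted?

T

pos 1: J -> fault, frames {J}
pos 2: E -> fault, frames {J,E}
pos 3: T -> fault, frames {J,E,T}
pos 4: E -> hit
pos 5: T -> hit
pos 6: E -> hit
pos 7: J -> hit
pos 8: M -> fault, evict T, frames {E,J,M}
At position 8, page T is evicted.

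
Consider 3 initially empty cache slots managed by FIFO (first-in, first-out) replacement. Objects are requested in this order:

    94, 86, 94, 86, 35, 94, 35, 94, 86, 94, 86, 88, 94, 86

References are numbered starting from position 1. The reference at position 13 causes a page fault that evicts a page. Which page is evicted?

86

pos 1: 94 → fault, frames [94]
pos 2: 86 → fault, frames [94, 86]
pos 3: 94 → hit
pos 4: 86 → hit
pos 5: 35 → fault, frames [94, 86, 35]
pos 6: 94 → hit
pos 7: 35 → hit
pos 8: 94 → hit
pos 9: 86 → hit
pos 10: 94 → hit
pos 11: 86 → hit
pos 12: 88 → fault, evict 94, frames [86, 35, 88]
pos 13: 94 → fault, evict 86, frames [35, 88, 94]
At position 13, page 86 is evicted.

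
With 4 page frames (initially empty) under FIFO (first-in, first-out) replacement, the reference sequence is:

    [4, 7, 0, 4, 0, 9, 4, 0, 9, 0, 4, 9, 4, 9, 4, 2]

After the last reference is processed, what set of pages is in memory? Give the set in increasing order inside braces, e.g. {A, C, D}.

4 -> miss, frames (4)
7 -> miss, frames (4 7)
0 -> miss, frames (4 7 0)
4 -> hit
0 -> hit
9 -> miss, frames (4 7 0 9)
4 -> hit
0 -> hit
9 -> hit
0 -> hit
4 -> hit
9 -> hit
4 -> hit
9 -> hit
4 -> hit
2 -> miss, evict 4, frames (7 0 9 2)

{0, 2, 7, 9}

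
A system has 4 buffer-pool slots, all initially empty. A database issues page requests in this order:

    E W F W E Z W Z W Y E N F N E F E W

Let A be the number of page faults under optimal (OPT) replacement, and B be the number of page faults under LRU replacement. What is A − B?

-2

Under OPT: F F F . . F . . . F . F . . . . . . → 6 faults.
Under LRU: F F F . . F . . . F . F F . . . . F → 8 faults.
A − B = 6 − 8 = -2.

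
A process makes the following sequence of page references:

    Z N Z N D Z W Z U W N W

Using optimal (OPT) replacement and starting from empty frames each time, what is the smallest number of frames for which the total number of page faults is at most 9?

2

f=1: 12 faults
f=2: 6 faults
f=3: 5 faults
f=4: 5 faults
f=5: 5 faults
Smallest f with faults ≤ 9 is 2.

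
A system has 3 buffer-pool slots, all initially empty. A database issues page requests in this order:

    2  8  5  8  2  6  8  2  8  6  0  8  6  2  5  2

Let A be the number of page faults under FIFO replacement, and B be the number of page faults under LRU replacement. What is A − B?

3

Under FIFO: F F F . . F . F F . F . F F F . → 10 faults.
Under LRU: F F F . . F . . . . F . . F F . → 7 faults.
A − B = 10 − 7 = 3.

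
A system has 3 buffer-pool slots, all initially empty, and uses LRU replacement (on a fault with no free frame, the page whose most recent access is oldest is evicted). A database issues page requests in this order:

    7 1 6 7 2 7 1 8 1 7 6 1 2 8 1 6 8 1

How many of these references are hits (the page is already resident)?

7 → miss, frames (7)
1 → miss, frames (7 1)
6 → miss, frames (7 1 6)
7 → hit
2 → miss, evict 1, frames (6 7 2)
7 → hit
1 → miss, evict 6, frames (2 7 1)
8 → miss, evict 2, frames (7 1 8)
1 → hit
7 → hit
6 → miss, evict 8, frames (1 7 6)
1 → hit
2 → miss, evict 7, frames (6 1 2)
8 → miss, evict 6, frames (1 2 8)
1 → hit
6 → miss, evict 2, frames (8 1 6)
8 → hit
1 → hit
Hits: 8.

8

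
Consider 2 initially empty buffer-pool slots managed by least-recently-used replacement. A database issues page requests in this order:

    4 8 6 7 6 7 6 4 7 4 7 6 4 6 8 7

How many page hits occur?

4 → fault, frames (4)
8 → fault, frames (4 8)
6 → fault, evict 4, frames (8 6)
7 → fault, evict 8, frames (6 7)
6 → hit
7 → hit
6 → hit
4 → fault, evict 7, frames (6 4)
7 → fault, evict 6, frames (4 7)
4 → hit
7 → hit
6 → fault, evict 4, frames (7 6)
4 → fault, evict 7, frames (6 4)
6 → hit
8 → fault, evict 4, frames (6 8)
7 → fault, evict 6, frames (8 7)
Hits: 6.

6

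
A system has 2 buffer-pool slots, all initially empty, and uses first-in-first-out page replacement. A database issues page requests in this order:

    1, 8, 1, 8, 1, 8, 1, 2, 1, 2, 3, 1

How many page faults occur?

5

1 → fault, frames (1)
8 → fault, frames (1 8)
1 → hit
8 → hit
1 → hit
8 → hit
1 → hit
2 → fault, evict 1, frames (8 2)
1 → fault, evict 8, frames (2 1)
2 → hit
3 → fault, evict 2, frames (1 3)
1 → hit
Page faults: 5.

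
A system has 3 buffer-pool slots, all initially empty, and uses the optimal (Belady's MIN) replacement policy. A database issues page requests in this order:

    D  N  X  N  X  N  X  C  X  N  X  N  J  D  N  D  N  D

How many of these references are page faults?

D → fault, frames (D)
N → fault, frames (D N)
X → fault, frames (D N X)
N → hit
X → hit
N → hit
X → hit
C → fault, evict D, frames (N X C)
X → hit
N → hit
X → hit
N → hit
J → fault, evict C, frames (N X J)
D → fault, evict J, frames (N X D)
N → hit
D → hit
N → hit
D → hit
Page faults: 6.

6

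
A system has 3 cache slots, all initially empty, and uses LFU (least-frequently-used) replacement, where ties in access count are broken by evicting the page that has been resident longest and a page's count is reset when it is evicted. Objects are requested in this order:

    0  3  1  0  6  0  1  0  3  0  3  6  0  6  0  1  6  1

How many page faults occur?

7

0 → miss, frames (0)
3 → miss, frames (0 3)
1 → miss, frames (0 3 1)
0 → hit
6 → miss, evict 3, frames (0 1 6)
0 → hit
1 → hit
0 → hit
3 → miss, evict 6, frames (0 1 3)
0 → hit
3 → hit
6 → miss, evict 1, frames (0 3 6)
0 → hit
6 → hit
0 → hit
1 → miss, evict 3, frames (0 6 1)
6 → hit
1 → hit
Page faults: 7.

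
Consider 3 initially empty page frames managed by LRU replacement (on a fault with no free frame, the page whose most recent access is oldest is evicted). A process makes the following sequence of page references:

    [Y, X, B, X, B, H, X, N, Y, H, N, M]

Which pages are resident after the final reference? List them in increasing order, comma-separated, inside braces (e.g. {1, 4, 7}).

{H, M, N}

Y -> miss, frames (Y)
X -> miss, frames (Y X)
B -> miss, frames (Y X B)
X -> hit
B -> hit
H -> miss, evict Y, frames (X B H)
X -> hit
N -> miss, evict B, frames (H X N)
Y -> miss, evict H, frames (X N Y)
H -> miss, evict X, frames (N Y H)
N -> hit
M -> miss, evict Y, frames (H N M)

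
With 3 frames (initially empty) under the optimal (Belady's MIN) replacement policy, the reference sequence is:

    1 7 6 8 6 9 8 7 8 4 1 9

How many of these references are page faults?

1 → fault, frames [1]
7 → fault, frames [1, 7]
6 → fault, frames [1, 7, 6]
8 → fault, evict 1, frames [7, 6, 8]
6 → hit
9 → fault, evict 6, frames [7, 8, 9]
8 → hit
7 → hit
8 → hit
4 → fault, evict 8, frames [7, 9, 4]
1 → fault, evict 4, frames [7, 9, 1]
9 → hit
Page faults: 7.

7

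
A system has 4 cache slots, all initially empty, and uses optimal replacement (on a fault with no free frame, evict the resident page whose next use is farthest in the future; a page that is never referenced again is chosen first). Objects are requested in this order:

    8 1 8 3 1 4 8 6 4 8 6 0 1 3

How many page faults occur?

7

8: miss, frames {8}
1: miss, frames {8,1}
8: hit
3: miss, frames {8,1,3}
1: hit
4: miss, frames {8,1,3,4}
8: hit
6: miss, evict 3, frames {8,1,4,6}
4: hit
8: hit
6: hit
0: miss, evict 6, frames {8,1,4,0}
1: hit
3: miss, evict 0, frames {8,1,4,3}
Page faults: 7.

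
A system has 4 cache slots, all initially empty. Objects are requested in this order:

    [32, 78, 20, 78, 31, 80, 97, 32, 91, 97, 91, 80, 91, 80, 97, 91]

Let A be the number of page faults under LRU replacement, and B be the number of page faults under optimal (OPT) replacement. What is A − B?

1

Under LRU: F F F . F F F F F . . . . . . . → 8 faults.
Under OPT: F F F . F F F . F . . . . . . . → 7 faults.
A − B = 8 − 7 = 1.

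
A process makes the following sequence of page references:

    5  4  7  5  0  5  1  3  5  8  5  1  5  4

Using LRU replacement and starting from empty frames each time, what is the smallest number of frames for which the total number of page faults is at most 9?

f=1: 14 faults
f=2: 11 faults
f=3: 9 faults
f=4: 8 faults
f=5: 8 faults
f=6: 8 faults
f=7: 7 faults
Smallest f with faults ≤ 9 is 3.

3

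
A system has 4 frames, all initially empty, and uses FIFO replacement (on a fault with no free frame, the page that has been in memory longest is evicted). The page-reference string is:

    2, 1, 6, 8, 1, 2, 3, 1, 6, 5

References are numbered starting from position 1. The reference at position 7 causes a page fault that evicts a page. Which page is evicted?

2

pos 1: 2 → miss, frames {2}
pos 2: 1 → miss, frames {2,1}
pos 3: 6 → miss, frames {2,1,6}
pos 4: 8 → miss, frames {2,1,6,8}
pos 5: 1 → hit
pos 6: 2 → hit
pos 7: 3 → miss, evict 2, frames {1,6,8,3}
At position 7, page 2 is evicted.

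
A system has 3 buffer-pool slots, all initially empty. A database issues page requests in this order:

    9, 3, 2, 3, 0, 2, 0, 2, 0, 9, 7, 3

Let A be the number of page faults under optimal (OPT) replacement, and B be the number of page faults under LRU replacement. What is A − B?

Under OPT: F F F . F . . . . . F F → 6 faults.
Under LRU: F F F . F . . . . F F F → 7 faults.
A − B = 6 − 7 = -1.

-1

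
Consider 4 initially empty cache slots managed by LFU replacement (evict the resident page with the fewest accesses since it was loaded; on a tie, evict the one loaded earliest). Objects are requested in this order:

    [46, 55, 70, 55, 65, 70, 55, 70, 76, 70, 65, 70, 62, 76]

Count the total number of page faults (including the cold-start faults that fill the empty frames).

7

46: miss, frames [46]
55: miss, frames [46, 55]
70: miss, frames [46, 55, 70]
55: hit
65: miss, frames [46, 55, 70, 65]
70: hit
55: hit
70: hit
76: miss, evict 46, frames [55, 70, 65, 76]
70: hit
65: hit
70: hit
62: miss, evict 76, frames [55, 70, 65, 62]
76: miss, evict 62, frames [55, 70, 65, 76]
Page faults: 7.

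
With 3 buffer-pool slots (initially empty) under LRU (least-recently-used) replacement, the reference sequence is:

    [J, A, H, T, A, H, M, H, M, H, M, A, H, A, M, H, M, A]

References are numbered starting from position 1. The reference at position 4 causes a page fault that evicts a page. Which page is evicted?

pos 1: J -> fault, frames (J)
pos 2: A -> fault, frames (J A)
pos 3: H -> fault, frames (J A H)
pos 4: T -> fault, evict J, frames (A H T)
At position 4, page J is evicted.

J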